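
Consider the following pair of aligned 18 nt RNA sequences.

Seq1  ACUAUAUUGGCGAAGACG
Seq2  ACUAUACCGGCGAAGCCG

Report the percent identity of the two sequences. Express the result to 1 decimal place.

83.3%

Differing sites — 7:U/C; 8:U/C; 16:A/C.
15 of the 18 sites match, so the percent identity is 15/18 × 100 = 83.3%.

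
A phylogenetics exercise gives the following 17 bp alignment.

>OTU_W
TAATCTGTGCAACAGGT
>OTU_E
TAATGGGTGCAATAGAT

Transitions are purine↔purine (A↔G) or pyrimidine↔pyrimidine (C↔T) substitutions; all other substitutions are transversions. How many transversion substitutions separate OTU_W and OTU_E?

2

Mismatches occur at site 5 (C/G, transversion), site 6 (T/G, transversion), site 13 (C/T, transition), site 16 (G/A, transition).
Of the 4 differences, 2 transitions and 2 transversions, so the answer is 2.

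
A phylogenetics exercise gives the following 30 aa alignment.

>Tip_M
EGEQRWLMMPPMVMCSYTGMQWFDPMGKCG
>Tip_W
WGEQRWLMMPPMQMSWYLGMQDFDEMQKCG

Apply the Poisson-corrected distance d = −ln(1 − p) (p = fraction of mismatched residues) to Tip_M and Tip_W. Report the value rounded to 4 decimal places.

Differing sites — 1:E/W; 13:V/Q; 15:C/S; 16:S/W; 18:T/L; 22:W/D; 25:P/E; 27:G/Q.
p = 8/30 = 0.266667.
d = −ln(1 − 0.266667) = −ln(0.733333) = 0.3102.

0.3102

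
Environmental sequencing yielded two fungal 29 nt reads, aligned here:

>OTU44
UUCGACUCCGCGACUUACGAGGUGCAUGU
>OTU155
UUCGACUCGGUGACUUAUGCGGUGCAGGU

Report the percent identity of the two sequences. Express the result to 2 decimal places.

82.76%

Mismatches occur at site 9 (C↔G), site 11 (C↔U), site 18 (C↔U), site 20 (A↔C), site 27 (U↔G).
24 of the 29 sites match, so the percent identity is 24/29 × 100 = 82.76%.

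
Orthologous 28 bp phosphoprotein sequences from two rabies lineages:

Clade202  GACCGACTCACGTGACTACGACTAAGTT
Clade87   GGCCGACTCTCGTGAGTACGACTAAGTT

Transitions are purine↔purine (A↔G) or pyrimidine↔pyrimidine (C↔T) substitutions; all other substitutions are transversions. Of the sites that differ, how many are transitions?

1

Mismatches occur at site 2 (A/G, transition), site 10 (A/T, transversion), site 16 (C/G, transversion).
Of the 3 differences, 1 transition and 2 transversions, so the answer is 1.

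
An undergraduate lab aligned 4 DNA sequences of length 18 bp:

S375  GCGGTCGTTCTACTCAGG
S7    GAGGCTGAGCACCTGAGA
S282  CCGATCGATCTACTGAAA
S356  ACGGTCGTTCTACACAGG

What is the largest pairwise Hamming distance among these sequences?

11

Pairwise Hamming distances:
  S375 vs S7: 9
  S375 vs S282: 6
  S375 vs S356: 2
  S7 vs S282: 9
  S7 vs S356: 11
  S282 vs S356: 7
The largest is 11, between S7 and S356.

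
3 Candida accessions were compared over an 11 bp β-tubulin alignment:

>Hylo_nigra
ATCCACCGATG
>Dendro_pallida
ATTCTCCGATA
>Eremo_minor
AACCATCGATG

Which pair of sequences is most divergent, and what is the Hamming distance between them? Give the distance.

5

Pairwise Hamming distances:
  Hylo_nigra vs Dendro_pallida: 3
  Hylo_nigra vs Eremo_minor: 2
  Dendro_pallida vs Eremo_minor: 5
The largest is 5, between Dendro_pallida and Eremo_minor.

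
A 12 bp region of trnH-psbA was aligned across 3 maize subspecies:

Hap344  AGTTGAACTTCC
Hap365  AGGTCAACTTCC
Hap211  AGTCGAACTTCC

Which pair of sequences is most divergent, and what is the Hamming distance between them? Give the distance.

3

Pairwise Hamming distances:
  Hap344 vs Hap365: 2
  Hap344 vs Hap211: 1
  Hap365 vs Hap211: 3
The largest is 3, between Hap365 and Hap211.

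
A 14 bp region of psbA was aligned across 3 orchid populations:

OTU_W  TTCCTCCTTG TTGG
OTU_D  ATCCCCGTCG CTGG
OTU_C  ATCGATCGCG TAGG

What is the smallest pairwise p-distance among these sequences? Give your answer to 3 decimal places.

Pairwise Hamming distances:
  OTU_W vs OTU_D: 5
  OTU_W vs OTU_C: 7
  OTU_D vs OTU_C: 7
The smallest is 5 mismatches, between OTU_W and OTU_D; p = 5/14 = 0.357.

0.357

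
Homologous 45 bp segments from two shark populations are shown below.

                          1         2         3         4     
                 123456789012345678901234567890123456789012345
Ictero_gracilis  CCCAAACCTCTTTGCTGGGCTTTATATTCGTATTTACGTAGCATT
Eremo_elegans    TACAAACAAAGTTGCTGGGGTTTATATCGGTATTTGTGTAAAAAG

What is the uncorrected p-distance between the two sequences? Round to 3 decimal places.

0.333

The sequences differ at positions 1 (C/T), 2 (C/A), 8 (C/A), 9 (T/A), 10 (C/A), 11 (T/G), 20 (C/G), 28 (T/C), 29 (C/G), 36 (A/G), 37 (C/T), 41 (G/A), 42 (C/A), 44 (T/A), 45 (T/G).
There are 15 differences over 45 sites, so p = 15/45 = 0.333.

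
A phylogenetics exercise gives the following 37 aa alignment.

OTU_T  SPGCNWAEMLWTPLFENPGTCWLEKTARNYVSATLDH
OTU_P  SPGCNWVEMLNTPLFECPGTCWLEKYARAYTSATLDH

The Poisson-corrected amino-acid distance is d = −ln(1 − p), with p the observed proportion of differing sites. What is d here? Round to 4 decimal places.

Differing sites — 7:A/V; 11:W/N; 17:N/C; 26:T/Y; 29:N/A; 31:V/T.
p = 6/37 = 0.162162.
d = −ln(1 − 0.162162) = −ln(0.837838) = 0.1769.

0.1769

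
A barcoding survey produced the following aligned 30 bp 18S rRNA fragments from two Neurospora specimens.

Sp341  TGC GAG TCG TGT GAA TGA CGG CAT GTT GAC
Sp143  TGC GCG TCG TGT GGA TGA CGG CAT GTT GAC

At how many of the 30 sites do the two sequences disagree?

2

The sequences differ at positions 5 (A/C), 14 (A/G).
That gives 2 mismatches out of 30 aligned sites, so the Hamming distance is 2.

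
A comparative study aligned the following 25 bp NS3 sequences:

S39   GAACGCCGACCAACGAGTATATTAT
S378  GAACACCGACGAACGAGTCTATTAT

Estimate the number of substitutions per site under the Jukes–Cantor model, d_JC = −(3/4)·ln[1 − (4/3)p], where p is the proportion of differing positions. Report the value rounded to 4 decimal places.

The sequences differ at positions 5 (G/A), 11 (C/G), 19 (A/C).
p = 3/25 = 0.120000.
d = −0.75 · ln(1 − (4/3)·0.120000) = −0.75 · ln(0.840000) = −0.75 · (-0.174353) = 0.1308.

0.1308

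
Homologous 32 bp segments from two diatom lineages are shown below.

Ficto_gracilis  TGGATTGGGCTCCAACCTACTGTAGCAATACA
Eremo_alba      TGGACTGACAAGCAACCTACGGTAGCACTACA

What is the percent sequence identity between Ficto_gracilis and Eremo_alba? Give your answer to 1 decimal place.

75.0%

The sequences differ at positions 5 (T/C), 8 (G/A), 9 (G/C), 10 (C/A), 11 (T/A), 12 (C/G), 21 (T/G), 28 (A/C).
24 of the 32 sites match, so the percent identity is 24/32 × 100 = 75.0%.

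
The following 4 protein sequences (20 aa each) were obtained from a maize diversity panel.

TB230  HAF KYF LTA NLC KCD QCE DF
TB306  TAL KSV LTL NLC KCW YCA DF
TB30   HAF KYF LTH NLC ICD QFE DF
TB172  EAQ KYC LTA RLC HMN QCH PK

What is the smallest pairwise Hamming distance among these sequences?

3

Pairwise Hamming distances:
  TB230 vs TB306: 8
  TB230 vs TB30: 3
  TB230 vs TB172: 10
  TB306 vs TB30: 10
  TB306 vs TB172: 13
  TB30 vs TB172: 12
The smallest is 3, between TB230 and TB30.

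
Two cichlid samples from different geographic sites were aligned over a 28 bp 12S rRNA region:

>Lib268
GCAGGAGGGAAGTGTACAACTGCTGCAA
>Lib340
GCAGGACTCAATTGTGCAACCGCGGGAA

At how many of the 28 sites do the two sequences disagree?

Mismatches occur at site 7 (G/C), site 8 (G/T), site 9 (G/C), site 12 (G/T), site 16 (A/G), site 21 (T/C), site 24 (T/G), site 26 (C/G).
That gives 8 mismatches out of 28 aligned sites, so the Hamming distance is 8.

8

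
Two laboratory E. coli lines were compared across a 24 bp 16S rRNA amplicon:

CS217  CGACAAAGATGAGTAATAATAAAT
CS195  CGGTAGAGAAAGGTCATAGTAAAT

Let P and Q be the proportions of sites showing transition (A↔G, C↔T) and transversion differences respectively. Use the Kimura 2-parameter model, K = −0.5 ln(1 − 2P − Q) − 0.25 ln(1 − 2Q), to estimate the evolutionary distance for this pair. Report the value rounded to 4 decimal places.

Mismatches occur at site 3 (A/G, transition), site 4 (C/T, transition), site 6 (A/G, transition), site 10 (T/A, transversion), site 11 (G/A, transition), site 12 (A/G, transition), site 15 (A/C, transversion), site 19 (A/G, transition).
Of the 8 differences, 6 transitions and 2 transversions over 24 sites: P = 6/24 = 0.250000, Q = 2/24 = 0.083333.
d = −0.5·ln(0.416667) − 0.25·ln(0.833334) = −0.5·(-0.875468) − 0.25·(-0.182321) = 0.4833.

0.4833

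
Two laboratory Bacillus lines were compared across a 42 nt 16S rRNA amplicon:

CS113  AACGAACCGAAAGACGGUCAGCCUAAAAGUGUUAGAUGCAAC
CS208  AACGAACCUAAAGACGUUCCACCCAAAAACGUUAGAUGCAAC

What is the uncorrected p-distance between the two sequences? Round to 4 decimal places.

0.1667

The sequences differ at positions 9 (G/U), 17 (G/U), 20 (A/C), 21 (G/A), 24 (U/C), 29 (G/A), 30 (U/C).
There are 7 differences over 42 sites, so p = 7/42 = 0.1667.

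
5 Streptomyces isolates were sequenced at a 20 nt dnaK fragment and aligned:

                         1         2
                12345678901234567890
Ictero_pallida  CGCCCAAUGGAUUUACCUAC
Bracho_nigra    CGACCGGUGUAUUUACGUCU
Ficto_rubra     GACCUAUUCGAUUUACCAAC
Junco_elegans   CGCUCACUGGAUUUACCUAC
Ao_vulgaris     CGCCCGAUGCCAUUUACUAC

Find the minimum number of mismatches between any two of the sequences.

2

Pairwise Hamming distances:
  Ictero_pallida vs Bracho_nigra: 7
  Ictero_pallida vs Ficto_rubra: 6
  Ictero_pallida vs Junco_elegans: 2
  Ictero_pallida vs Ao_vulgaris: 6
  Bracho_nigra vs Ficto_rubra: 12
  Bracho_nigra vs Junco_elegans: 8
  Bracho_nigra vs Ao_vulgaris: 10
  Ficto_rubra vs Junco_elegans: 7
  Ficto_rubra vs Ao_vulgaris: 12
  Junco_elegans vs Ao_vulgaris: 8
The smallest is 2, between Ictero_pallida and Junco_elegans.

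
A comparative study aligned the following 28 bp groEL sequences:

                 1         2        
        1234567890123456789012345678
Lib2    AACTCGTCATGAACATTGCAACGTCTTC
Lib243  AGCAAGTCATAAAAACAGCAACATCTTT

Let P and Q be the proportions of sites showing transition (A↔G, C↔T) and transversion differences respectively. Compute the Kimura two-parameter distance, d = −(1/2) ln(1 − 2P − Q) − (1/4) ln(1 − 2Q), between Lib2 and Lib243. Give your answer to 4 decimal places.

0.4307

Differing sites — 2:A/G (Ti); 4:T/A (Tv); 5:C/A (Tv); 11:G/A (Ti); 14:C/A (Tv); 16:T/C (Ti); 17:T/A (Tv); 23:G/A (Ti); 28:C/T (Ti).
Of the 9 differences, 5 transitions and 4 transversions over 28 sites: P = 5/28 = 0.178571, Q = 4/28 = 0.142857.
d = −0.5·ln(0.500001) − 0.25·ln(0.714286) = −0.5·(-0.693145) − 0.25·(-0.336472) = 0.4307.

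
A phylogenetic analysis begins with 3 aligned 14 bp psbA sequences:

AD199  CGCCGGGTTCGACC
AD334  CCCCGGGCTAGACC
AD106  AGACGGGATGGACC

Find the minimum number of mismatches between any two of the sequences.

Pairwise Hamming distances:
  AD199 vs AD334: 3
  AD199 vs AD106: 4
  AD334 vs AD106: 5
The smallest is 3, between AD199 and AD334.

3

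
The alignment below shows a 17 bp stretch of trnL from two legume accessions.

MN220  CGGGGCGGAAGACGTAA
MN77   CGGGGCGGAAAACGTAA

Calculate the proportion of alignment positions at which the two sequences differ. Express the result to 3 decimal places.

0.059

A single mismatch occurs at site 11 (G/A).
There are 1 differences over 17 sites, so p = 1/17 = 0.059.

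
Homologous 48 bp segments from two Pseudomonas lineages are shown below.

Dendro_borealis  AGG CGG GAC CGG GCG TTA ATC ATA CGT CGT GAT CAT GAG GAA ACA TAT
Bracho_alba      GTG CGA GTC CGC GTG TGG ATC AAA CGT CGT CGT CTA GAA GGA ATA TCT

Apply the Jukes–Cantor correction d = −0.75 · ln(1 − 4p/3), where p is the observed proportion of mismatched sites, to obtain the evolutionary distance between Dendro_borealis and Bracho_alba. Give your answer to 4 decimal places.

0.4793

Mismatches occur at site 1 (A→G), site 2 (G→T), site 6 (G→A), site 8 (A→T), site 12 (G→C), site 14 (C→T), site 17 (T→G), site 18 (A→G), site 23 (T→A), site 31 (G→C), site 32 (A→G), site 35 (A→T), site 36 (T→A), site 39 (G→A), site 41 (A→G), site 44 (C→T), site 47 (A→C).
p = 17/48 = 0.354167.
d = −0.75 · ln(1 − (4/3)·0.354167) = −0.75 · ln(0.527777) = −0.75 · (-0.639081) = 0.4793.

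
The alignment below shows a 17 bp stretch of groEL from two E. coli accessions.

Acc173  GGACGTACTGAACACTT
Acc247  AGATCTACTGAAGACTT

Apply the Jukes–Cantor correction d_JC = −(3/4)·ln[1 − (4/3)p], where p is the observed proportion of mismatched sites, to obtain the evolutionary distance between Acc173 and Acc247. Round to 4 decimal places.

The sequences differ at positions 1 (G/A), 4 (C/T), 5 (G/C), 13 (C/G).
p = 4/17 = 0.235294.
d = −0.75 · ln(1 − (4/3)·0.235294) = −0.75 · ln(0.686275) = −0.75 · (-0.376477) = 0.2824.

0.2824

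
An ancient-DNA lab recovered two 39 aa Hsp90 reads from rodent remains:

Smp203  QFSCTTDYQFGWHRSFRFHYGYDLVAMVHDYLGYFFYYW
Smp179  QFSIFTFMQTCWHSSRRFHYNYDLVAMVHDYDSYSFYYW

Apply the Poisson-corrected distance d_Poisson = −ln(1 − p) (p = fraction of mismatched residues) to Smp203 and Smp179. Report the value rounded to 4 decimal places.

0.3677

The sequences differ at positions 4 (C/I), 5 (T/F), 7 (D/F), 8 (Y/M), 10 (F/T), 11 (G/C), 14 (R/S), 16 (F/R), 21 (G/N), 32 (L/D), 33 (G/S), 35 (F/S).
p = 12/39 = 0.307692.
d = −ln(1 − 0.307692) = −ln(0.692308) = 0.3677.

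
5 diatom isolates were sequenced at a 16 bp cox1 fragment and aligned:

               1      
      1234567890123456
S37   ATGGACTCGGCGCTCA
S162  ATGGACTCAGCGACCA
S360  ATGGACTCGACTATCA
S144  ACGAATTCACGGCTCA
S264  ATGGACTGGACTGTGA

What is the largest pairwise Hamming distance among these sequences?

10

Pairwise Hamming distances:
  S37 vs S162: 3
  S37 vs S360: 3
  S37 vs S144: 6
  S37 vs S264: 5
  S162 vs S360: 4
  S162 vs S144: 7
  S162 vs S264: 7
  S360 vs S144: 8
  S360 vs S264: 3
  S144 vs S264: 10
The largest is 10, between S144 and S264.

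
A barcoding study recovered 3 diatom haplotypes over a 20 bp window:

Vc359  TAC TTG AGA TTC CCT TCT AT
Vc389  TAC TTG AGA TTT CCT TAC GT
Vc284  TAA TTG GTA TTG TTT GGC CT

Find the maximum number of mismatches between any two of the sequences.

10

Pairwise Hamming distances:
  Vc359 vs Vc389: 4
  Vc359 vs Vc284: 10
  Vc389 vs Vc284: 9
The largest is 10, between Vc359 and Vc284.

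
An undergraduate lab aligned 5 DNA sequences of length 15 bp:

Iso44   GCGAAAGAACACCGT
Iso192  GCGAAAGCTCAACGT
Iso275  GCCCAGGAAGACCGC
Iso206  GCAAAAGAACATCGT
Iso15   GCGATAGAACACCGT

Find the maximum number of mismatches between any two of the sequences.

Pairwise Hamming distances:
  Iso44 vs Iso192: 3
  Iso44 vs Iso275: 5
  Iso44 vs Iso206: 2
  Iso44 vs Iso15: 1
  Iso192 vs Iso275: 8
  Iso192 vs Iso206: 4
  Iso192 vs Iso15: 4
  Iso275 vs Iso206: 6
  Iso275 vs Iso15: 6
  Iso206 vs Iso15: 3
The largest is 8, between Iso192 and Iso275.

8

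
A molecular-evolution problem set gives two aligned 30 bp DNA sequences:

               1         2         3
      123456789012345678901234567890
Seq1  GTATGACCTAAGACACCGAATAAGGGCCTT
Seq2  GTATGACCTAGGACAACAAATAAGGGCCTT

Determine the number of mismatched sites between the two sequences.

3

Mismatches occur at site 11 (A↔G), site 16 (C↔A), site 18 (G↔A).
That gives 3 mismatches out of 30 aligned sites, so the Hamming distance is 3.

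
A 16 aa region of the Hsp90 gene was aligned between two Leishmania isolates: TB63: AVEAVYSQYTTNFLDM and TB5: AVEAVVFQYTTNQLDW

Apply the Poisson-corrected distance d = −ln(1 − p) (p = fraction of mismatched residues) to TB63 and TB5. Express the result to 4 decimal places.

0.2877

The sequences differ at positions 6 (Y/V), 7 (S/F), 13 (F/Q), 16 (M/W).
p = 4/16 = 0.250000.
d = −ln(1 − 0.250000) = −ln(0.750000) = 0.2877.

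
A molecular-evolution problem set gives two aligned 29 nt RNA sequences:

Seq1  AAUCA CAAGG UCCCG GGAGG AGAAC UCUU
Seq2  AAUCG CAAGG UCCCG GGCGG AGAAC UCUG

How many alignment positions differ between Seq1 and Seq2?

Mismatches occur at site 5 (A/G), site 18 (A/C), site 29 (U/G).
That gives 3 mismatches out of 29 aligned sites, so the Hamming distance is 3.

3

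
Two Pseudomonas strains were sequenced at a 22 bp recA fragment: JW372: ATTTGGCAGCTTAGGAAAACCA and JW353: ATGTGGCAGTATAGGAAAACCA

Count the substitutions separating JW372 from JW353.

3

Mismatches occur at site 3 (T↔G), site 10 (C↔T), site 11 (T↔A).
That gives 3 mismatches out of 22 aligned sites, so the Hamming distance is 3.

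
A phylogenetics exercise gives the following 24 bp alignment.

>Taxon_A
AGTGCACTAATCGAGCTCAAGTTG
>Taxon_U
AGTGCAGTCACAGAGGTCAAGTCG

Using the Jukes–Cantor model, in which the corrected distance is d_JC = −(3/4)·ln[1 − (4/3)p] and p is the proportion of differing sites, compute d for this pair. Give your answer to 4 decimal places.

Differing sites — 7:C/G; 9:A/C; 11:T/C; 12:C/A; 16:C/G; 23:T/C.
p = 6/24 = 0.250000.
d = −0.75 · ln(1 − (4/3)·0.250000) = −0.75 · ln(0.666667) = −0.75 · (-0.405465) = 0.3041.

0.3041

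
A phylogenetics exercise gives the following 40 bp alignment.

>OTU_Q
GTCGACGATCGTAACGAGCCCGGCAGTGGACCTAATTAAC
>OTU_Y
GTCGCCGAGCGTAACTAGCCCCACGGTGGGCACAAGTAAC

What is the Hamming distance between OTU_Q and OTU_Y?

Differing sites — 5:A/C; 9:T/G; 16:G/T; 22:G/C; 23:G/A; 25:A/G; 30:A/G; 32:C/A; 33:T/C; 36:T/G.
That gives 10 mismatches out of 40 aligned sites, so the Hamming distance is 10.

10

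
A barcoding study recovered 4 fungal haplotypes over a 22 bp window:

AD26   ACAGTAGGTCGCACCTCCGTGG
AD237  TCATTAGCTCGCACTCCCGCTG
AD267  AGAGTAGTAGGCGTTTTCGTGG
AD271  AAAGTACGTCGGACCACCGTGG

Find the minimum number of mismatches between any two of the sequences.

4

Pairwise Hamming distances:
  AD26 vs AD237: 7
  AD26 vs AD267: 8
  AD26 vs AD271: 4
  AD237 vs AD267: 12
  AD237 vs AD271: 10
  AD267 vs AD271: 11
The smallest is 4, between AD26 and AD271.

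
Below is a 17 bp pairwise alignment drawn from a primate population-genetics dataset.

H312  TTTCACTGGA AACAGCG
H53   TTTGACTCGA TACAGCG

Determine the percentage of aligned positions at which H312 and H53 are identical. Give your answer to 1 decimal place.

Differing sites — 4:C/G; 8:G/C; 11:A/T.
14 of the 17 sites match, so the percent identity is 14/17 × 100 = 82.4%.

82.4%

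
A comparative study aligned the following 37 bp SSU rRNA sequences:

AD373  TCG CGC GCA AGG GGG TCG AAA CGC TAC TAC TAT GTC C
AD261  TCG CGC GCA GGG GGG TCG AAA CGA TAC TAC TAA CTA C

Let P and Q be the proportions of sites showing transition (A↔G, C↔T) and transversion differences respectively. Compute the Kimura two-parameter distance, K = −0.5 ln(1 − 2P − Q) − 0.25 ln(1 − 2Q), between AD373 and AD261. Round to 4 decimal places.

0.1494

Differing sites — 10:A/G (Ti); 24:C/A (Tv); 33:T/A (Tv); 34:G/C (Tv); 36:C/A (Tv).
Of the 5 differences, 1 transition and 4 transversions over 37 sites: P = 1/37 = 0.027027, Q = 4/37 = 0.108108.
d = −0.5·ln(0.837838) − 0.25·ln(0.783784) = −0.5·(-0.176931) − 0.25·(-0.243622) = 0.1494.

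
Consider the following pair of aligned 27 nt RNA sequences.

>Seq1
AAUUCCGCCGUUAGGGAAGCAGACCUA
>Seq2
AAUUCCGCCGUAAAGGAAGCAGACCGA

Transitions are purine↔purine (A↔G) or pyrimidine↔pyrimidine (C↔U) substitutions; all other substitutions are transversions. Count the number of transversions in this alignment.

2

Mismatches occur at site 12 (U/A, transversion), site 14 (G/A, transition), site 26 (U/G, transversion).
Of the 3 differences, 1 transition and 2 transversions, so the answer is 2.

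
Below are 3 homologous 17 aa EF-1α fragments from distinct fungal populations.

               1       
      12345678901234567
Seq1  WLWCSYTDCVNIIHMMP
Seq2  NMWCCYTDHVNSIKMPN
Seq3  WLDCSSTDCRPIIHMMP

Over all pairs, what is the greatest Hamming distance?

12

Pairwise Hamming distances:
  Seq1 vs Seq2: 8
  Seq1 vs Seq3: 4
  Seq2 vs Seq3: 12
The largest is 12, between Seq2 and Seq3.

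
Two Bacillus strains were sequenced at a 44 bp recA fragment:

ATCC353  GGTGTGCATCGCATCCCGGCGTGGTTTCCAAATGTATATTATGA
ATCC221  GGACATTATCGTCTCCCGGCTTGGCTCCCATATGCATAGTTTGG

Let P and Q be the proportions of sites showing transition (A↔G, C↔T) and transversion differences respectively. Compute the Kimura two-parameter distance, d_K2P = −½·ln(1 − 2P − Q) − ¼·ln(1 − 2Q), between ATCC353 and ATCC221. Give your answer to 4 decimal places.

Mismatches occur at site 3 (T↔A, transversion), site 4 (G↔C, transversion), site 5 (T↔A, transversion), site 6 (G↔T, transversion), site 7 (C↔T, transition), site 12 (C↔T, transition), site 13 (A↔C, transversion), site 21 (G↔T, transversion), site 25 (T↔C, transition), site 27 (T↔C, transition), site 31 (A↔T, transversion), site 35 (T↔C, transition), site 39 (T↔G, transversion), site 41 (A↔T, transversion), site 44 (A↔G, transition).
Of the 15 differences, 6 transitions and 9 transversions over 44 sites: P = 6/44 = 0.136364, Q = 9/44 = 0.204545.
d = −0.5·ln(0.522727) − 0.25·ln(0.590910) = −0.5·(-0.648696) − 0.25·(-0.526092) = 0.4559.

0.4559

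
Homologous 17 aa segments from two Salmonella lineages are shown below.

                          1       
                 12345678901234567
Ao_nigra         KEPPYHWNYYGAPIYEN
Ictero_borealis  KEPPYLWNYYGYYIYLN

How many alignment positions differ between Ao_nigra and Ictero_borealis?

The sequences differ at positions 6 (H/L), 12 (A/Y), 13 (P/Y), 16 (E/L).
That gives 4 mismatches out of 17 aligned sites, so the Hamming distance is 4.

4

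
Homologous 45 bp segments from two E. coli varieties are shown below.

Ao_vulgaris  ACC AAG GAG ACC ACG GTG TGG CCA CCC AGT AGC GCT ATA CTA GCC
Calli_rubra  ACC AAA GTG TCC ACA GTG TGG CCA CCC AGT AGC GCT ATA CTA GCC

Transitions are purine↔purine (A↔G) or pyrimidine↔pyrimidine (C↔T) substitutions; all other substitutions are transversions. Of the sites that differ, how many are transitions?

Mismatches occur at site 6 (G→A, transition), site 8 (A→T, transversion), site 10 (A→T, transversion), site 15 (G→A, transition).
Of the 4 differences, 2 transitions and 2 transversions, so the answer is 2.

2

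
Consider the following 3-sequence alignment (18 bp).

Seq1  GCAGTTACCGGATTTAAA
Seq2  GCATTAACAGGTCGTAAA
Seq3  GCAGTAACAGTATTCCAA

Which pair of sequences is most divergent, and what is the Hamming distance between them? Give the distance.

Pairwise Hamming distances:
  Seq1 vs Seq2: 6
  Seq1 vs Seq3: 5
  Seq2 vs Seq3: 7
The largest is 7, between Seq2 and Seq3.

7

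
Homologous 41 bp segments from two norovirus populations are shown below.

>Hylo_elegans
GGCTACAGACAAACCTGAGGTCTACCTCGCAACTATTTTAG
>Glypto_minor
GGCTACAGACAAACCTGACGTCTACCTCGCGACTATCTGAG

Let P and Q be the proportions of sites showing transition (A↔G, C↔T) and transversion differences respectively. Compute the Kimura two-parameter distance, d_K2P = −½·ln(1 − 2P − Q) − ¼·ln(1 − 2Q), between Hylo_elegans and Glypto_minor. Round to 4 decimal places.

0.1048

Mismatches occur at site 19 (G/C, transversion), site 31 (A/G, transition), site 37 (T/C, transition), site 39 (T/G, transversion).
Of the 4 differences, 2 transitions and 2 transversions over 41 sites: P = 2/41 = 0.048780, Q = 2/41 = 0.048780.
d = −0.5·ln(0.853660) − 0.25·ln(0.902440) = −0.5·(-0.158222) − 0.25·(-0.102653) = 0.1048.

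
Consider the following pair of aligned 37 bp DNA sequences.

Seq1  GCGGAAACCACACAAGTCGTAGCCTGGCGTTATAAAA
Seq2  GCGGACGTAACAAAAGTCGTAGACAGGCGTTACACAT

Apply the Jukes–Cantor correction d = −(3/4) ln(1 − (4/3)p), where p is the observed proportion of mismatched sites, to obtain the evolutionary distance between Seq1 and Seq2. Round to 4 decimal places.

Mismatches occur at site 6 (A→C), site 7 (A→G), site 8 (C→T), site 9 (C→A), site 13 (C→A), site 23 (C→A), site 25 (T→A), site 33 (T→C), site 35 (A→C), site 37 (A→T).
p = 10/37 = 0.270270.
d = −0.75 · ln(1 − (4/3)·0.270270) = −0.75 · ln(0.639640) = −0.75 · (-0.446850) = 0.3351.

0.3351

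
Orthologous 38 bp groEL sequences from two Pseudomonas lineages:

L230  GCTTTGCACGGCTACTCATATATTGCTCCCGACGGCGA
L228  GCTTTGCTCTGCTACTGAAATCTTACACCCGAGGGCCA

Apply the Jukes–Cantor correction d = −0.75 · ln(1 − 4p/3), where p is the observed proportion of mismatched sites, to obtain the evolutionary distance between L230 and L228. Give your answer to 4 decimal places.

The sequences differ at positions 8 (A/T), 10 (G/T), 17 (C/G), 19 (T/A), 22 (A/C), 25 (G/A), 27 (T/A), 33 (C/G), 37 (G/C).
p = 9/38 = 0.236842.
d = −0.75 · ln(1 − (4/3)·0.236842) = −0.75 · ln(0.684211) = −0.75 · (-0.379489) = 0.2846.

0.2846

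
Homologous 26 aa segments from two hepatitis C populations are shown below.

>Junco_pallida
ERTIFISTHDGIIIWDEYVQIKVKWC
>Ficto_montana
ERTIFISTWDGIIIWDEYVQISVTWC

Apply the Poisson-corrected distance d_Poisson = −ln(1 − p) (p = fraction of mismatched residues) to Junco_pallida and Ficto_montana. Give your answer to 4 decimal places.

0.1226

Differing sites — 9:H/W; 22:K/S; 24:K/T.
p = 3/26 = 0.115385.
d = −ln(1 − 0.115385) = −ln(0.884615) = 0.1226.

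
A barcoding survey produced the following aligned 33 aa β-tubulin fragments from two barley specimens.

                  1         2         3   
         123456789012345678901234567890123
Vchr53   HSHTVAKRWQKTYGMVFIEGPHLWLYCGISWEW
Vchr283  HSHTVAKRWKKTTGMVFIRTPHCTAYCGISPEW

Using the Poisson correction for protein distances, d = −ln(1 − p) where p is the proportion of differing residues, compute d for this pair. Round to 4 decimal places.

The sequences differ at positions 10 (Q/K), 13 (Y/T), 19 (E/R), 20 (G/T), 23 (L/C), 24 (W/T), 25 (L/A), 31 (W/P).
p = 8/33 = 0.242424.
d = −ln(1 − 0.242424) = −ln(0.757576) = 0.2776.

0.2776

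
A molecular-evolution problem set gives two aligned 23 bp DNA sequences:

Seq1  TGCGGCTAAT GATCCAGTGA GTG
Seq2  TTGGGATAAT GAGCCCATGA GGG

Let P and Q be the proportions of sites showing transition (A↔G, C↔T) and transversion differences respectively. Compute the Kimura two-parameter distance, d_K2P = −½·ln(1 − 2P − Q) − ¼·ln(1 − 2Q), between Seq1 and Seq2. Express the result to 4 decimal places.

0.3981

Mismatches occur at site 2 (G→T, transversion), site 3 (C→G, transversion), site 6 (C→A, transversion), site 13 (T→G, transversion), site 16 (A→C, transversion), site 17 (G→A, transition), site 22 (T→G, transversion).
Of the 7 differences, 1 transition and 6 transversions over 23 sites: P = 1/23 = 0.043478, Q = 6/23 = 0.260870.
d = −0.5·ln(0.652174) − 0.25·ln(0.478260) = −0.5·(-0.427444) − 0.25·(-0.737601) = 0.3981.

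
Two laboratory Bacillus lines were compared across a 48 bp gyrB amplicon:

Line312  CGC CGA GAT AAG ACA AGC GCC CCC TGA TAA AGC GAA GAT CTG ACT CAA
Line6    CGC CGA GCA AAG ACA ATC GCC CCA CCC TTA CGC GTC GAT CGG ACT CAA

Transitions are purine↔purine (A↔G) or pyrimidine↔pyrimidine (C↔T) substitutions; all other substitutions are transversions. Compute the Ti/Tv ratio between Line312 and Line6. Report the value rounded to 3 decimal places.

0.091

Differing sites — 8:A/C (Tv); 9:T/A (Tv); 17:G/T (Tv); 24:C/A (Tv); 25:T/C (Ti); 26:G/C (Tv); 27:A/C (Tv); 29:A/T (Tv); 31:A/C (Tv); 35:A/T (Tv); 36:A/C (Tv); 41:T/G (Tv).
Of the 12 differences, 1 transition and 11 transversions, so Ti/Tv = 1/11 = 0.091.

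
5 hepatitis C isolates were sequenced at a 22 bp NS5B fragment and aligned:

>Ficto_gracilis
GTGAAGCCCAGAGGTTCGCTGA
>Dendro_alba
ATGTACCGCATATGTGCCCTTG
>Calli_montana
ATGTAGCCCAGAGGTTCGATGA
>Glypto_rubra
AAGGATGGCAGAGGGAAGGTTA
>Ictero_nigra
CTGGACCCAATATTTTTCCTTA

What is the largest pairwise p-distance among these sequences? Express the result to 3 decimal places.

Pairwise Hamming distances:
  Ficto_gracilis vs Dendro_alba: 10
  Ficto_gracilis vs Calli_montana: 3
  Ficto_gracilis vs Glypto_rubra: 11
  Ficto_gracilis vs Ictero_nigra: 10
  Dendro_alba vs Calli_montana: 9
  Dendro_alba vs Glypto_rubra: 12
  Dendro_alba vs Ictero_nigra: 8
  Calli_montana vs Glypto_rubra: 10
  Calli_montana vs Ictero_nigra: 11
  Glypto_rubra vs Ictero_nigra: 14
The largest is 14 mismatches, between Glypto_rubra and Ictero_nigra; p = 14/22 = 0.636.

0.636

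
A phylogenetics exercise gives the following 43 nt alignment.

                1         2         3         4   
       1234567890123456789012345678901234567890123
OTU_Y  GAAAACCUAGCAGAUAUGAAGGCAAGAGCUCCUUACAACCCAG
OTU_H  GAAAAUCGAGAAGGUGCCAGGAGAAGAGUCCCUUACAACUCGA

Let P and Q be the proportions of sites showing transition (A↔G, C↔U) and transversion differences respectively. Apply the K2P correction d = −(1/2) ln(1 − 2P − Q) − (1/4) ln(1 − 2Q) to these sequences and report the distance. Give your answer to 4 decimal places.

0.5155

Mismatches occur at site 6 (C↔U, transition), site 8 (U↔G, transversion), site 11 (C↔A, transversion), site 14 (A↔G, transition), site 16 (A↔G, transition), site 17 (U↔C, transition), site 18 (G↔C, transversion), site 20 (A↔G, transition), site 22 (G↔A, transition), site 23 (C↔G, transversion), site 29 (C↔U, transition), site 30 (U↔C, transition), site 40 (C↔U, transition), site 42 (A↔G, transition), site 43 (G↔A, transition).
Of the 15 differences, 11 transitions and 4 transversions over 43 sites: P = 11/43 = 0.255814, Q = 4/43 = 0.093023.
d = −0.5·ln(0.395349) − 0.25·ln(0.813954) = −0.5·(-0.927986) − 0.25·(-0.205851) = 0.5155.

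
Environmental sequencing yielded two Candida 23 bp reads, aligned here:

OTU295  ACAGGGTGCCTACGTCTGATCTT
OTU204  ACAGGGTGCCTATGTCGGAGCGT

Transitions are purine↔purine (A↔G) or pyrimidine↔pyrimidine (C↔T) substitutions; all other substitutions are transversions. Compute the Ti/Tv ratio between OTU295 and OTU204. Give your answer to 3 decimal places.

0.333

Mismatches occur at site 13 (C→T, transition), site 17 (T→G, transversion), site 20 (T→G, transversion), site 22 (T→G, transversion).
Of the 4 differences, 1 transition and 3 transversions, so Ti/Tv = 1/3 = 0.333.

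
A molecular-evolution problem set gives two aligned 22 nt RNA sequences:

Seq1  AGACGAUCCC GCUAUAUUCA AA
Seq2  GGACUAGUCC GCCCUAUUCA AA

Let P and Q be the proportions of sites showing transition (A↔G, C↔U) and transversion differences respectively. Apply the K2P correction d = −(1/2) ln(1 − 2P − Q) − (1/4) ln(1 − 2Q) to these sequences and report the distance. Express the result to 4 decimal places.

0.3427

Mismatches occur at site 1 (A/G, transition), site 5 (G/U, transversion), site 7 (U/G, transversion), site 8 (C/U, transition), site 13 (U/C, transition), site 14 (A/C, transversion).
Of the 6 differences, 3 transitions and 3 transversions over 22 sites: P = 3/22 = 0.136364, Q = 3/22 = 0.136364.
d = −0.5·ln(0.590908) − 0.25·ln(0.727272) = −0.5·(-0.526095) − 0.25·(-0.318455) = 0.3427.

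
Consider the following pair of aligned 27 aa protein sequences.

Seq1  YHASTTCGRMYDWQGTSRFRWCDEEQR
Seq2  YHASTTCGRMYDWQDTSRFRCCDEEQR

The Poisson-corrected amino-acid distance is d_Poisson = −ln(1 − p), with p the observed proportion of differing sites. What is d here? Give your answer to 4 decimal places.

Mismatches occur at site 15 (G→D), site 21 (W→C).
p = 2/27 = 0.074074.
d = −ln(1 − 0.074074) = −ln(0.925926) = 0.0770.

0.0770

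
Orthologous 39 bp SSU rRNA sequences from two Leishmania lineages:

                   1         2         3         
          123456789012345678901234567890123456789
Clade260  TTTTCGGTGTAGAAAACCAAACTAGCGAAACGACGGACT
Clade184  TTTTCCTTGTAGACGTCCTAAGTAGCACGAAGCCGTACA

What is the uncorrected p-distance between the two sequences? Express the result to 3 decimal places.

Mismatches occur at site 6 (G/C), site 7 (G/T), site 14 (A/C), site 15 (A/G), site 16 (A/T), site 19 (A/T), site 22 (C/G), site 27 (G/A), site 28 (A/C), site 29 (A/G), site 31 (C/A), site 33 (A/C), site 36 (G/T), site 39 (T/A).
There are 14 differences over 39 sites, so p = 14/39 = 0.359.

0.359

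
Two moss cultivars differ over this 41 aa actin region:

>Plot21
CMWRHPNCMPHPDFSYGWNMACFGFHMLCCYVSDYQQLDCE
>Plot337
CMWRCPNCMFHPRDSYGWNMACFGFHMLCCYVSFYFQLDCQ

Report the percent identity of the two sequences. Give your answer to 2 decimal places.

Mismatches occur at site 5 (H→C), site 10 (P→F), site 13 (D→R), site 14 (F→D), site 34 (D→F), site 36 (Q→F), site 41 (E→Q).
34 of the 41 sites match, so the percent identity is 34/41 × 100 = 82.93%.

82.93%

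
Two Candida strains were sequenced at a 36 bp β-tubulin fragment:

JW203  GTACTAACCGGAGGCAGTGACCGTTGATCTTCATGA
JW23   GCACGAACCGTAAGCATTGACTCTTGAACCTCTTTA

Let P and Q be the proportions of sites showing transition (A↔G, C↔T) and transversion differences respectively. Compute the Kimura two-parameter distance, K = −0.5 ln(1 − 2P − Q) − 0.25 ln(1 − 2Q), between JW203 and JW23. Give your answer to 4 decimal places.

Mismatches occur at site 2 (T→C, transition), site 5 (T→G, transversion), site 11 (G→T, transversion), site 13 (G→A, transition), site 17 (G→T, transversion), site 22 (C→T, transition), site 23 (G→C, transversion), site 28 (T→A, transversion), site 30 (T→C, transition), site 33 (A→T, transversion), site 35 (G→T, transversion).
Of the 11 differences, 4 transitions and 7 transversions over 36 sites: P = 4/36 = 0.111111, Q = 7/36 = 0.194444.
d = −0.5·ln(0.583334) − 0.25·ln(0.611112) = −0.5·(-0.538995) − 0.25·(-0.492475) = 0.3926.

0.3926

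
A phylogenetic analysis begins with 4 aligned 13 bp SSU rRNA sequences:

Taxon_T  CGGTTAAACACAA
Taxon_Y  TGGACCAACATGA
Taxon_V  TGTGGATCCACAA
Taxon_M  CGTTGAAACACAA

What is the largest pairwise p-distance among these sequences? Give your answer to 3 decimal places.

Pairwise Hamming distances:
  Taxon_T vs Taxon_Y: 6
  Taxon_T vs Taxon_V: 6
  Taxon_T vs Taxon_M: 2
  Taxon_Y vs Taxon_V: 8
  Taxon_Y vs Taxon_M: 7
  Taxon_V vs Taxon_M: 4
The largest is 8 mismatches, between Taxon_Y and Taxon_V; p = 8/13 = 0.615.

0.615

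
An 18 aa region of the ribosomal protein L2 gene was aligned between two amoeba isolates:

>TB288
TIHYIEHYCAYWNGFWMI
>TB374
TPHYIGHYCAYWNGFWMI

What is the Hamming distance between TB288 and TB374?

2

Mismatches occur at site 2 (I→P), site 6 (E→G).
That gives 2 mismatches out of 18 aligned sites, so the Hamming distance is 2.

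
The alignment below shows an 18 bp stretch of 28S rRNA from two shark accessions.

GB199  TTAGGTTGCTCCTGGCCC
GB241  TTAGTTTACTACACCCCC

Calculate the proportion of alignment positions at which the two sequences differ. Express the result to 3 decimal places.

0.333

Mismatches occur at site 5 (G/T), site 8 (G/A), site 11 (C/A), site 13 (T/A), site 14 (G/C), site 15 (G/C).
There are 6 differences over 18 sites, so p = 6/18 = 0.333.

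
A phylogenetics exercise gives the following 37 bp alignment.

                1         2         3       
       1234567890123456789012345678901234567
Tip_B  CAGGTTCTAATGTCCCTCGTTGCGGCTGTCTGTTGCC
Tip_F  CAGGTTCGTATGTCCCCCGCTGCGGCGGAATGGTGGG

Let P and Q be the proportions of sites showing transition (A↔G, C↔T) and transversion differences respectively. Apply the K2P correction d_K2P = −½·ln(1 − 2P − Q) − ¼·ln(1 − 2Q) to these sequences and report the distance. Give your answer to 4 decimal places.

Mismatches occur at site 8 (T/G, transversion), site 9 (A/T, transversion), site 17 (T/C, transition), site 20 (T/C, transition), site 27 (T/G, transversion), site 29 (T/A, transversion), site 30 (C/A, transversion), site 33 (T/G, transversion), site 36 (C/G, transversion), site 37 (C/G, transversion).
Of the 10 differences, 2 transitions and 8 transversions over 37 sites: P = 2/37 = 0.054054, Q = 8/37 = 0.216216.
d = −0.5·ln(0.675676) − 0.25·ln(0.567568) = −0.5·(-0.392042) − 0.25·(-0.566395) = 0.3376.

0.3376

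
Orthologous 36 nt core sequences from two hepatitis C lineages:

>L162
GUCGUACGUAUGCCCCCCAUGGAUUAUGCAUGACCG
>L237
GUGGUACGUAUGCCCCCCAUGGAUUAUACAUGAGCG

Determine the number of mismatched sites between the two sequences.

3

The sequences differ at positions 3 (C/G), 28 (G/A), 34 (C/G).
That gives 3 mismatches out of 36 aligned sites, so the Hamming distance is 3.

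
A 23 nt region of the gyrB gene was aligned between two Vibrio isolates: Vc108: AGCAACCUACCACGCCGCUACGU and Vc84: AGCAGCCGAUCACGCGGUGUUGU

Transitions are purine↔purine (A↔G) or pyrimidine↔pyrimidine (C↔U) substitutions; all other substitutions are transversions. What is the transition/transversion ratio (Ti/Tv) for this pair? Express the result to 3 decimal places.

1.000

Differing sites — 5:A/G (Ti); 8:U/G (Tv); 10:C/U (Ti); 16:C/G (Tv); 18:C/U (Ti); 19:U/G (Tv); 20:A/U (Tv); 21:C/U (Ti).
Of the 8 differences, 4 transitions and 4 transversions, so Ti/Tv = 4/4 = 1.000.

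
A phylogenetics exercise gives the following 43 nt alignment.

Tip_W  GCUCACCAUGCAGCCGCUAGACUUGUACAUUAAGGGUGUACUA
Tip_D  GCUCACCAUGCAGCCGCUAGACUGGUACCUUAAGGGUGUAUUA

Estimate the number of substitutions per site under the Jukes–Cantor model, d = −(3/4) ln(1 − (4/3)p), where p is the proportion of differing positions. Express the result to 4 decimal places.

0.0732

The sequences differ at positions 24 (U/G), 29 (A/C), 41 (C/U).
p = 3/43 = 0.069767.
d = −0.75 · ln(1 − (4/3)·0.069767) = −0.75 · ln(0.906977) = −0.75 · (-0.097638) = 0.0732.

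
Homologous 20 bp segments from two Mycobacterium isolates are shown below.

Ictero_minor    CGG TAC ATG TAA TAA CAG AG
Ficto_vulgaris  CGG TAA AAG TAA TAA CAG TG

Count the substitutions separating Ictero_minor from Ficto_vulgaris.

Differing sites — 6:C/A; 8:T/A; 19:A/T.
That gives 3 mismatches out of 20 aligned sites, so the Hamming distance is 3.

3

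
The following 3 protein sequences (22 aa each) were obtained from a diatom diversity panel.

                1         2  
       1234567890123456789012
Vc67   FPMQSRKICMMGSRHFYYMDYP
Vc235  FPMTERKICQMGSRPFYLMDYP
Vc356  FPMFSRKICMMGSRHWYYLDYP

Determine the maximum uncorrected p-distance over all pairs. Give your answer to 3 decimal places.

0.318

Pairwise Hamming distances:
  Vc67 vs Vc235: 5
  Vc67 vs Vc356: 3
  Vc235 vs Vc356: 7
The largest is 7 mismatches, between Vc235 and Vc356; p = 7/22 = 0.318.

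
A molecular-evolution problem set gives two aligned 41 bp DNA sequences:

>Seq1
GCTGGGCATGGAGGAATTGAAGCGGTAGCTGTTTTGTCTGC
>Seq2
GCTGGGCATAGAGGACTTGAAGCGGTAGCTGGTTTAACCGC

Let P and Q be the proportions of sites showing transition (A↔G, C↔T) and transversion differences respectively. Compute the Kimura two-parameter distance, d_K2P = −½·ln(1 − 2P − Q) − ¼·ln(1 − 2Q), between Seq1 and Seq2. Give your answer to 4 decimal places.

The sequences differ at positions 10 (G/A, transition), 16 (A/C, transversion), 32 (T/G, transversion), 36 (G/A, transition), 37 (T/A, transversion), 39 (T/C, transition).
Of the 6 differences, 3 transitions and 3 transversions over 41 sites: P = 3/41 = 0.073171, Q = 3/41 = 0.073171.
d = −0.5·ln(0.780487) − 0.25·ln(0.853658) = −0.5·(-0.247837) − 0.25·(-0.158225) = 0.1635.

0.1635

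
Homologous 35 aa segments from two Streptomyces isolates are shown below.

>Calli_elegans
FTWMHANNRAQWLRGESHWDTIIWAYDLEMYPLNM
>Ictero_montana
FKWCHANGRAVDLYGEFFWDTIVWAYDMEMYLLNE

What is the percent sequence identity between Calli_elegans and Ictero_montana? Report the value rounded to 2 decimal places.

65.71%

Mismatches occur at site 2 (T/K), site 4 (M/C), site 8 (N/G), site 11 (Q/V), site 12 (W/D), site 14 (R/Y), site 17 (S/F), site 18 (H/F), site 23 (I/V), site 28 (L/M), site 32 (P/L), site 35 (M/E).
23 of the 35 sites match, so the percent identity is 23/35 × 100 = 65.71%.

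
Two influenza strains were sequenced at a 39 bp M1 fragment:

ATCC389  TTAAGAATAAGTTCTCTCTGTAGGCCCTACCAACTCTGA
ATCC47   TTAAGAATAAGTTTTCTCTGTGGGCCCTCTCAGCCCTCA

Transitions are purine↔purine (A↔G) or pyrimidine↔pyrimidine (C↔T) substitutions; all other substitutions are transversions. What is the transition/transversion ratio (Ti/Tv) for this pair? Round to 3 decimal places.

Differing sites — 14:C/T (Ti); 22:A/G (Ti); 29:A/C (Tv); 30:C/T (Ti); 33:A/G (Ti); 35:T/C (Ti); 38:G/C (Tv).
Of the 7 differences, 5 transitions and 2 transversions, so Ti/Tv = 5/2 = 2.500.

2.500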